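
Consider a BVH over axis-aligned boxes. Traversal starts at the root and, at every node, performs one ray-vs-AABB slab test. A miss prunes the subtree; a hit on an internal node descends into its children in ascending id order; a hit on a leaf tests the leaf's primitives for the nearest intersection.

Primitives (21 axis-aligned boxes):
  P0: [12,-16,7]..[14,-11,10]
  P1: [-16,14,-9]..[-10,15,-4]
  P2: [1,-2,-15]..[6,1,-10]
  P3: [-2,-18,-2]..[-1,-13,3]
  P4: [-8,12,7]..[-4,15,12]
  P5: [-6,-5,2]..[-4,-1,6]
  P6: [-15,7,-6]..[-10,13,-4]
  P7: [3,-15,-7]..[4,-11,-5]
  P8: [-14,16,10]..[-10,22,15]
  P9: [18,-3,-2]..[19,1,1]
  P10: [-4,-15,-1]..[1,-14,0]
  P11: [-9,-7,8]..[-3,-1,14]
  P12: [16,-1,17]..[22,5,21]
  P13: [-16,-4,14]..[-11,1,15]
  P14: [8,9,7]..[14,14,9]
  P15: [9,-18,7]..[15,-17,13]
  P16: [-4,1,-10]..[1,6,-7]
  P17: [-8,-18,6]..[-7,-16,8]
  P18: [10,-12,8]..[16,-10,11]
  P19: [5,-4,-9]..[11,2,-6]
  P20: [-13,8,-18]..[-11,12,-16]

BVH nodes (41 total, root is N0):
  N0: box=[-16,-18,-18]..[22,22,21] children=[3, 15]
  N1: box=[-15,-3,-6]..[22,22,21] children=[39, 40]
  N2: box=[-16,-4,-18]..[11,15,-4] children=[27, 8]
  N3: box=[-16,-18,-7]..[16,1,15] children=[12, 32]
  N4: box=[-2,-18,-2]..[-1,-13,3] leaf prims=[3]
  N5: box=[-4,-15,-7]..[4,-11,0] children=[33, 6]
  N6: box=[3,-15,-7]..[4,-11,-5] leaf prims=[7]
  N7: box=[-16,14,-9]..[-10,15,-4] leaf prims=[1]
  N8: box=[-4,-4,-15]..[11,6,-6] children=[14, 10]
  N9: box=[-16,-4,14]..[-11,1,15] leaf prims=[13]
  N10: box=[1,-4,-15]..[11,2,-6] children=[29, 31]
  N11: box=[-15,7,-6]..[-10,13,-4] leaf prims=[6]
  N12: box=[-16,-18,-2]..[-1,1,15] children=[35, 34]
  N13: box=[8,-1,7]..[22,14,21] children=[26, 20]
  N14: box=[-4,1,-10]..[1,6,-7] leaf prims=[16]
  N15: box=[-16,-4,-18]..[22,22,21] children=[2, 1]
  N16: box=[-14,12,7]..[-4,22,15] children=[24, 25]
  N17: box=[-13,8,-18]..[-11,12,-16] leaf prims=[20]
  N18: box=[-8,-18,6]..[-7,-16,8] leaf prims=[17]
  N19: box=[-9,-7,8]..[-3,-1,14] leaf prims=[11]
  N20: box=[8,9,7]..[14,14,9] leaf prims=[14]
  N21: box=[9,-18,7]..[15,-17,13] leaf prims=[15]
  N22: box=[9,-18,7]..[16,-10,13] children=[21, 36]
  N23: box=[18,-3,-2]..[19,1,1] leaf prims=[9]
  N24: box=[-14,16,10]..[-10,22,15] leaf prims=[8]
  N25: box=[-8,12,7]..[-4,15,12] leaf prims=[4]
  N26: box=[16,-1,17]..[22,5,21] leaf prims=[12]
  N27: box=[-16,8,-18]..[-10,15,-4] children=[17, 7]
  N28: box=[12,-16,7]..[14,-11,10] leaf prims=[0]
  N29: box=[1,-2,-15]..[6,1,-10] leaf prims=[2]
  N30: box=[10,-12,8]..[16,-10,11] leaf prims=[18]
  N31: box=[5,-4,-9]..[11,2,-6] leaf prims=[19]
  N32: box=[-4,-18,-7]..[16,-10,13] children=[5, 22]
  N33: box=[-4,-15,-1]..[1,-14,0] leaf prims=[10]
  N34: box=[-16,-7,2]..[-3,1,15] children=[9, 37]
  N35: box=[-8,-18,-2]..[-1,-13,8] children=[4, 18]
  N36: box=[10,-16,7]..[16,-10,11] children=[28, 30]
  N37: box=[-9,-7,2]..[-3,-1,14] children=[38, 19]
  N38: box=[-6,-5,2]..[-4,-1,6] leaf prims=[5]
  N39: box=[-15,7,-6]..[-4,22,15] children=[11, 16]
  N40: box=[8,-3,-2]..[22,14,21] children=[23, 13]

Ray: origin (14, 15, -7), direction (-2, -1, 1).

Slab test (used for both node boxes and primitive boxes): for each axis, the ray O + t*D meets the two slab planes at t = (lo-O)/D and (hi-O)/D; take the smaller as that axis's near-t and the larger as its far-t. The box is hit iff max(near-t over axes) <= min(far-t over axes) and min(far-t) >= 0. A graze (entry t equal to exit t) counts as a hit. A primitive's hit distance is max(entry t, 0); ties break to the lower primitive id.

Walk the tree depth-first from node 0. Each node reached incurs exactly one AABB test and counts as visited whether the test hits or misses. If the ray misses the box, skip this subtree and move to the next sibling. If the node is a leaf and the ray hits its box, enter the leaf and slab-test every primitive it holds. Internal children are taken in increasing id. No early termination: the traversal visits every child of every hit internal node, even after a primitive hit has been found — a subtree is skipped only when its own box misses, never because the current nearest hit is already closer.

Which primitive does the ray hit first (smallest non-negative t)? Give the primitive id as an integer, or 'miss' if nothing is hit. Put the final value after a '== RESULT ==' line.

Trace the traversal:
N0 x:[-4,15] y:[-7,33] z:[-11,28] -> hit [-4,15], descend [3, 15]
  N3 x:[-1,15] y:[14,33] z:[0,22] -> hit [14,15], descend [12, 32]
    N12 x:[15/2,15] y:[14,33] z:[5,22] -> hit [14,15], descend [34, 35]
      N34 x:[17/2,15] y:[14,22] z:[9,22] -> hit [14,15], descend [9, 37]
        N9 x:[25/2,15] y:[14,19] z:[21,22] -> miss, prune
        N37 x:[17/2,23/2] y:[16,22] z:[9,21] -> miss, prune
      N35 x:[15/2,11] y:[28,33] z:[5,15] -> miss, prune
    N32 x:[-1,9] y:[25,33] z:[0,20] -> miss, prune
  N15 x:[-4,15] y:[-7,19] z:[-11,28] -> hit [-4,15], descend [1, 2]
    N1 x:[-4,29/2] y:[-7,18] z:[1,28] -> hit [1,29/2], descend [39, 40]
      N39 x:[9,29/2] y:[-7,8] z:[1,22] -> miss, prune
      N40 x:[-4,3] y:[1,18] z:[5,28] -> miss, prune
    N2 x:[3/2,15] y:[0,19] z:[-11,3] -> hit [3/2,3], descend [8, 27]
      N8 x:[3/2,9] y:[9,19] z:[-8,1] -> miss, prune
      N27 x:[12,15] y:[0,7] z:[-11,3] -> miss, prune

Summary -> nodes [0, 3, 12, 34, 9, 37, 35, 32, 15, 1, 39, 40, 2, 8, 27]; box-tests=15; leaf-entries=0; first=miss

== RESULT ==
miss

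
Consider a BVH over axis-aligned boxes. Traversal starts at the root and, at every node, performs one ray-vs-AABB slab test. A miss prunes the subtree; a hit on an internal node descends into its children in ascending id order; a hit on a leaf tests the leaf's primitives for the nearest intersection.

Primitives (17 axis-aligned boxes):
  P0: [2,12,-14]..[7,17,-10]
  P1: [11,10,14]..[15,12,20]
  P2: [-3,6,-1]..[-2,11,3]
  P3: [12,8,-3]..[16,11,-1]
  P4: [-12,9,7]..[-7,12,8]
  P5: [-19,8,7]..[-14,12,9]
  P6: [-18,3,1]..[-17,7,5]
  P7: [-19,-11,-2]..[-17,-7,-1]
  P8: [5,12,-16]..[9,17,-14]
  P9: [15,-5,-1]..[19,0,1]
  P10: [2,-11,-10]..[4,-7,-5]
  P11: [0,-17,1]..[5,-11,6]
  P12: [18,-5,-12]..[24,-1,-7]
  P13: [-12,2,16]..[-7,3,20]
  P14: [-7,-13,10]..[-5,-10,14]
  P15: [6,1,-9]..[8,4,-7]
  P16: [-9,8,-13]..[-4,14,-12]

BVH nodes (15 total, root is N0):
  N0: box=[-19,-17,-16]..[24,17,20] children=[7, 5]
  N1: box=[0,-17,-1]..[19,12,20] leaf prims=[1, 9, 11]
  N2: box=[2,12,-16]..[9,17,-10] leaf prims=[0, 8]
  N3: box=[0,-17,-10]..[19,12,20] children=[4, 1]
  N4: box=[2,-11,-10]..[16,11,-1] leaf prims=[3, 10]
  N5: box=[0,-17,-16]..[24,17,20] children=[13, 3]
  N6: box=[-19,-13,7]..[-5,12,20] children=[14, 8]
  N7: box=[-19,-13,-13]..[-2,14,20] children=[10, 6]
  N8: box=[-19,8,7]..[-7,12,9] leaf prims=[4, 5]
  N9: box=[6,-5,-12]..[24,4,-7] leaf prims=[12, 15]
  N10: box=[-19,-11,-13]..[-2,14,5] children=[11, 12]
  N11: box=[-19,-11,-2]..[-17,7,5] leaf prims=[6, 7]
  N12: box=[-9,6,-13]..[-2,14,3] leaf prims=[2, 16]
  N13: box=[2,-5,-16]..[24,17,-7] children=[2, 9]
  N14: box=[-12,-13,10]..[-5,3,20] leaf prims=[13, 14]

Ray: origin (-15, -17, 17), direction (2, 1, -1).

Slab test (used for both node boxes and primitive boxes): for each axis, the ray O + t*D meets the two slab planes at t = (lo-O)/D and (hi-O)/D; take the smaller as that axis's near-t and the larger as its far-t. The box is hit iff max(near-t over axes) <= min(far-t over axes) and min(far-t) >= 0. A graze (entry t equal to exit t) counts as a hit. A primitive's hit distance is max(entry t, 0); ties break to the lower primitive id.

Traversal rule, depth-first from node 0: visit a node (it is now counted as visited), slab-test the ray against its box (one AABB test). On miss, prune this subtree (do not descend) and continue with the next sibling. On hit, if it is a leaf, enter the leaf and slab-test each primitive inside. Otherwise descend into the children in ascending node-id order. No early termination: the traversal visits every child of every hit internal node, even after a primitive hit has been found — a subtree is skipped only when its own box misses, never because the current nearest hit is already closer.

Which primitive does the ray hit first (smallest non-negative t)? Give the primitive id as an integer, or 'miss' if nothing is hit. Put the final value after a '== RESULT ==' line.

Trace the traversal:
N0 x:[-2,39/2] y:[0,34] z:[-3,33] -> hit [0,39/2], descend [5, 7]
  N5 x:[15/2,39/2] y:[0,34] z:[-3,33] -> hit [15/2,39/2], descend [3, 13]
    N3 x:[15/2,17] y:[0,29] z:[-3,27] -> hit [15/2,17], descend [1, 4]
      N1 x:[15/2,17] y:[0,29] z:[-3,18] -> hit [15/2,17] leaf, test {P1(miss), P9@t=16, P11(miss)}
      N4 x:[17/2,31/2] y:[6,28] z:[18,27] -> miss, prune
    N13 x:[17/2,39/2] y:[12,34] z:[24,33] -> miss, prune
  N7 x:[-2,13/2] y:[4,31] z:[-3,30] -> hit [4,13/2], descend [6, 10]
    N6 x:[-2,5] y:[4,29] z:[-3,10] -> hit [4,5], descend [8, 14]
      N8 x:[-2,4] y:[25,29] z:[8,10] -> miss, prune
      N14 x:[3/2,5] y:[4,20] z:[-3,7] -> hit [4,5] leaf, test {P13(miss), P14@t=4}
    N10 x:[-2,13/2] y:[6,31] z:[12,30] -> miss, prune

Summary -> nodes [0, 5, 3, 1, 4, 13, 7, 6, 8, 14, 10]; box-tests=11; leaf-entries=2; first=P14

== RESULT ==
14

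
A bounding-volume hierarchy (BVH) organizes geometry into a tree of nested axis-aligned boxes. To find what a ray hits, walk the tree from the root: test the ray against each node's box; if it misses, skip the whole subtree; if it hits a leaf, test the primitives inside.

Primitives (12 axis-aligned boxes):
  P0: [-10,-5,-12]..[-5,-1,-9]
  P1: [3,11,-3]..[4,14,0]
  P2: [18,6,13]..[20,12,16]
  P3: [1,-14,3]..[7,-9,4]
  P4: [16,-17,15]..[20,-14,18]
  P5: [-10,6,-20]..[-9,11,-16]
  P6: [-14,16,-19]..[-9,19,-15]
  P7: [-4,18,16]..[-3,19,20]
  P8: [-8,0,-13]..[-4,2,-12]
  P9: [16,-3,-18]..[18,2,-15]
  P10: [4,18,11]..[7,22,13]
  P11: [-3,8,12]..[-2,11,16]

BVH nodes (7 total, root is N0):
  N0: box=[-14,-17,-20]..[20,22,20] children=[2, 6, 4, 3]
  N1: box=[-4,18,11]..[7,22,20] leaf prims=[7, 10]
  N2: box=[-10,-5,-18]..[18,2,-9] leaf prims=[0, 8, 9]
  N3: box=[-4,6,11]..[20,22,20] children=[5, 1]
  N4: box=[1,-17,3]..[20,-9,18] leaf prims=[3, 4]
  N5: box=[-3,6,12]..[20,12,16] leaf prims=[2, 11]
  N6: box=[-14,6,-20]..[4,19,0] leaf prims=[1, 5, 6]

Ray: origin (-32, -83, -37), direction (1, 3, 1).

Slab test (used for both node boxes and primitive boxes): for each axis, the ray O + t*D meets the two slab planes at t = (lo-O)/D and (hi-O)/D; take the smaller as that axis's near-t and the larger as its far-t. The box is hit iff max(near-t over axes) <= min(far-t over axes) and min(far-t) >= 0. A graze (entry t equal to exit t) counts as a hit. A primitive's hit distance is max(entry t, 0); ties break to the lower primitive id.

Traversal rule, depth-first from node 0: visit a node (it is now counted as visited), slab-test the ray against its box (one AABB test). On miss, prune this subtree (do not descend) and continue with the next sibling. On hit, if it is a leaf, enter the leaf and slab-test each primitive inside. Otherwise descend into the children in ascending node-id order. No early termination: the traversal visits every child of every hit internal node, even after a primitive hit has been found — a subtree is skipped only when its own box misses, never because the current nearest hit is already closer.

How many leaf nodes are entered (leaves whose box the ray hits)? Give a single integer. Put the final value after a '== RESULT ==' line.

Walk:
N0 x:[18,52] y:[22,35] z:[17,57] -> hit [22,35], descend [2, 3, 4, 6]
  N2 x:[22,50] y:[26,85/3] z:[19,28] -> hit [26,28] leaf, test {P0@t=26, P8(miss), P9(miss)}
  N3 x:[28,52] y:[89/3,35] z:[48,57] -> miss, prune
  N4 x:[33,52] y:[22,74/3] z:[40,55] -> miss, prune
  N6 x:[18,36] y:[89/3,34] z:[17,37] -> hit [89/3,34] leaf, test {P1(miss), P5(miss), P6(miss)}

5 AABB tests over nodes [0, 2, 3, 4, 6]; 2 leaves entered; closest P0.

== RESULT ==
2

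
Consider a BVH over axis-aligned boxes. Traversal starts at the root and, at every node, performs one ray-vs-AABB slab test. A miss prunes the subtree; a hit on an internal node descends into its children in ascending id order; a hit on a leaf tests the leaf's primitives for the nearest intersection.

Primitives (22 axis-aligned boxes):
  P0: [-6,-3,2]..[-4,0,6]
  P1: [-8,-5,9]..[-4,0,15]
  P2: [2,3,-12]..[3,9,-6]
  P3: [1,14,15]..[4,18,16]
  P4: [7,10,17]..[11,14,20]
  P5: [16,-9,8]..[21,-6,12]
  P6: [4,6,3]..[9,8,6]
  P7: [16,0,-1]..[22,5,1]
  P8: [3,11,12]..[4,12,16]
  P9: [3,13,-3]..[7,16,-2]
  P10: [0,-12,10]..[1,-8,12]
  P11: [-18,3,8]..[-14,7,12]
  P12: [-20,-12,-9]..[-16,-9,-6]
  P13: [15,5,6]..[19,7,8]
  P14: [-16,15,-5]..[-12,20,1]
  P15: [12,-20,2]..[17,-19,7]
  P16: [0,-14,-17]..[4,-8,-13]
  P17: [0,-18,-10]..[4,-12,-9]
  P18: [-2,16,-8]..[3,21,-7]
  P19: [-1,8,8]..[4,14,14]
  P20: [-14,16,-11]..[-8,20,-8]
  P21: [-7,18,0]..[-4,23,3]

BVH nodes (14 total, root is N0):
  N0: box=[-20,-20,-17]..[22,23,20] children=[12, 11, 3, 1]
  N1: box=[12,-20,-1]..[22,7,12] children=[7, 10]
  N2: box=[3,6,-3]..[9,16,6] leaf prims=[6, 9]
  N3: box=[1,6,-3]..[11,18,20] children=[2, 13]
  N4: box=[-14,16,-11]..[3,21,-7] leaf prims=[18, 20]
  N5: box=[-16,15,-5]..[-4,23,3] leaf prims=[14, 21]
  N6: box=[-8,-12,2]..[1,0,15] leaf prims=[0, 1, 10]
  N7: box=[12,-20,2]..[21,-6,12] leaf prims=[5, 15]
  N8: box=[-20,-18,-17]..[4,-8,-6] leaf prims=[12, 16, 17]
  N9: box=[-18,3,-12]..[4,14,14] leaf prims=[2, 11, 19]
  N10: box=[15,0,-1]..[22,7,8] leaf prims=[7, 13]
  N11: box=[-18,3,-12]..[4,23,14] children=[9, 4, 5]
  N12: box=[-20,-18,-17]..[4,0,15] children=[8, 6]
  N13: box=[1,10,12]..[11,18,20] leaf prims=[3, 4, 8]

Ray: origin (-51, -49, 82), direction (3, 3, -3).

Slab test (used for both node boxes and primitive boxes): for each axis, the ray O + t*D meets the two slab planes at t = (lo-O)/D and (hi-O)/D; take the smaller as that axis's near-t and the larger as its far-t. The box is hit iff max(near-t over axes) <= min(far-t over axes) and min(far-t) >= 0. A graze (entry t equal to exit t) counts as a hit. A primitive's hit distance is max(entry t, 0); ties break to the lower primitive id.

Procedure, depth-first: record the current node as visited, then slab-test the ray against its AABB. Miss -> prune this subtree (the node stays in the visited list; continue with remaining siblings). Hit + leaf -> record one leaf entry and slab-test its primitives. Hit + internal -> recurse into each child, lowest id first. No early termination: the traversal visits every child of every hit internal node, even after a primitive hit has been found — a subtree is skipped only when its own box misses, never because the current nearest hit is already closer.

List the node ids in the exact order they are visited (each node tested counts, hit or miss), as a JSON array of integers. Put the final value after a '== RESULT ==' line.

Trace the traversal:
N0 x:[31/3,73/3] y:[29/3,24] z:[62/3,33] -> hit [62/3,24], descend [1, 3, 11, 12]
  N1 x:[21,73/3] y:[29/3,56/3] z:[70/3,83/3] -> miss, prune
  N3 x:[52/3,62/3] y:[55/3,67/3] z:[62/3,85/3] -> hit [62/3,62/3], descend [2, 13]
    N2 x:[18,20] y:[55/3,65/3] z:[76/3,85/3] -> miss, prune
    N13 x:[52/3,62/3] y:[59/3,67/3] z:[62/3,70/3] -> hit [62/3,62/3] leaf, test {P3(miss), P4@t=62/3, P8(miss)}
  N11 x:[11,55/3] y:[52/3,24] z:[68/3,94/3] -> miss, prune
  N12 x:[31/3,55/3] y:[31/3,49/3] z:[67/3,33] -> miss, prune

Visited [0, 1, 3, 2, 13, 11, 12]. Tests: 7 box, 1 leaf. Nearest: P4.

== RESULT ==
[0, 1, 3, 2, 13, 11, 12]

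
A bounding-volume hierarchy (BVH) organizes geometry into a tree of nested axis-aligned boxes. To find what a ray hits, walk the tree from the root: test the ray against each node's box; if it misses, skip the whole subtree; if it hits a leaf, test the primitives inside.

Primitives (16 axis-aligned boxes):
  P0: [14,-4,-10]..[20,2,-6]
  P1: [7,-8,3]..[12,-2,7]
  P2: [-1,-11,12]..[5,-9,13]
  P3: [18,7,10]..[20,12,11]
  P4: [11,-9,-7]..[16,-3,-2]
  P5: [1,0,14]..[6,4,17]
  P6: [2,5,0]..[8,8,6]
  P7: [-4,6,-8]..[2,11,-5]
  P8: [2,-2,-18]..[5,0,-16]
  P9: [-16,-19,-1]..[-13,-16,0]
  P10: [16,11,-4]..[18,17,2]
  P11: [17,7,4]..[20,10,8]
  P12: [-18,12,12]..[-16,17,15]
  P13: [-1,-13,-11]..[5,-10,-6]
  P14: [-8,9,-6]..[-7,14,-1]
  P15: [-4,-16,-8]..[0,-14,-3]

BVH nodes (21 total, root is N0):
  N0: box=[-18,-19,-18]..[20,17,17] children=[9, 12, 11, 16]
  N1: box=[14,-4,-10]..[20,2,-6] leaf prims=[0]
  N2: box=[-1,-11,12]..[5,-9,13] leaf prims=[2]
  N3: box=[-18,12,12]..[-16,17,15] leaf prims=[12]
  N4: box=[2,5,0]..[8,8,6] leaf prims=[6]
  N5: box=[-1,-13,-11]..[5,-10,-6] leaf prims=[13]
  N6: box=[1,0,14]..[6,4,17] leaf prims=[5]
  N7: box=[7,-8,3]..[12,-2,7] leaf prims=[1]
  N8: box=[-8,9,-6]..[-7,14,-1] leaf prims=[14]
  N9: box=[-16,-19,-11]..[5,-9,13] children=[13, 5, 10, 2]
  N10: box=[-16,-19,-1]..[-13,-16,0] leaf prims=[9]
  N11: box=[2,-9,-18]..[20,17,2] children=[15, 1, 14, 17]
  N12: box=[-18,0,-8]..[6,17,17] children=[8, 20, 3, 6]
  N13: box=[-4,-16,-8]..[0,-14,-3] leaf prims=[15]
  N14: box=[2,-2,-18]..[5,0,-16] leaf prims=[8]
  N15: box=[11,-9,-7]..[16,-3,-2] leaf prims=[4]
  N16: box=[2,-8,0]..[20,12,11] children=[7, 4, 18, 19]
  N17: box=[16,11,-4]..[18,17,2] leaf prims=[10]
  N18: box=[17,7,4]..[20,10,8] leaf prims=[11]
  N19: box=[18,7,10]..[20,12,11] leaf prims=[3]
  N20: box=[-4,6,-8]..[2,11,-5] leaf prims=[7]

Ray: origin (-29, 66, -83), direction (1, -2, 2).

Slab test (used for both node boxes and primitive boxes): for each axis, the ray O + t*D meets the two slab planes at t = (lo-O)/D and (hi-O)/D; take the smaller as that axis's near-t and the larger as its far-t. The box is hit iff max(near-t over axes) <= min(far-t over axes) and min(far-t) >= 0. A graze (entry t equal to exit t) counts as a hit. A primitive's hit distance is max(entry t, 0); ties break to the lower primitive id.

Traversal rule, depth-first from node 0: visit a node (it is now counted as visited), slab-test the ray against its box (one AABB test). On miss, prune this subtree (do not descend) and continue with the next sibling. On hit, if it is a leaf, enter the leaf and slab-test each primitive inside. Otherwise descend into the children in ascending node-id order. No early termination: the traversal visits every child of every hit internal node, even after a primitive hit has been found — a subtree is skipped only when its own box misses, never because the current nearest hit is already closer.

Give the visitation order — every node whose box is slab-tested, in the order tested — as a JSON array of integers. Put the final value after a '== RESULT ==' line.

Traverse from the root:
N0 x:[11,49] y:[49/2,85/2] z:[65/2,50] -> hit [65/2,85/2], descend [9, 11, 12, 16]
  N9 x:[13,34] y:[75/2,85/2] z:[36,48] -> miss, prune
  N11 x:[31,49] y:[49/2,75/2] z:[65/2,85/2] -> hit [65/2,75/2], descend [1, 14, 15, 17]
    N1 x:[43,49] y:[32,35] z:[73/2,77/2] -> miss, prune
    N14 x:[31,34] y:[33,34] z:[65/2,67/2] -> hit [33,67/2] leaf, test {P8@t=33}
    N15 x:[40,45] y:[69/2,75/2] z:[38,81/2] -> miss, prune
    N17 x:[45,47] y:[49/2,55/2] z:[79/2,85/2] -> miss, prune
  N12 x:[11,35] y:[49/2,33] z:[75/2,50] -> miss, prune
  N16 x:[31,49] y:[27,37] z:[83/2,47] -> miss, prune

9 AABB tests over nodes [0, 9, 11, 1, 14, 15, 17, 12, 16]; 1 leaf entered; closest P8.

== RESULT ==
[0, 9, 11, 1, 14, 15, 17, 12, 16]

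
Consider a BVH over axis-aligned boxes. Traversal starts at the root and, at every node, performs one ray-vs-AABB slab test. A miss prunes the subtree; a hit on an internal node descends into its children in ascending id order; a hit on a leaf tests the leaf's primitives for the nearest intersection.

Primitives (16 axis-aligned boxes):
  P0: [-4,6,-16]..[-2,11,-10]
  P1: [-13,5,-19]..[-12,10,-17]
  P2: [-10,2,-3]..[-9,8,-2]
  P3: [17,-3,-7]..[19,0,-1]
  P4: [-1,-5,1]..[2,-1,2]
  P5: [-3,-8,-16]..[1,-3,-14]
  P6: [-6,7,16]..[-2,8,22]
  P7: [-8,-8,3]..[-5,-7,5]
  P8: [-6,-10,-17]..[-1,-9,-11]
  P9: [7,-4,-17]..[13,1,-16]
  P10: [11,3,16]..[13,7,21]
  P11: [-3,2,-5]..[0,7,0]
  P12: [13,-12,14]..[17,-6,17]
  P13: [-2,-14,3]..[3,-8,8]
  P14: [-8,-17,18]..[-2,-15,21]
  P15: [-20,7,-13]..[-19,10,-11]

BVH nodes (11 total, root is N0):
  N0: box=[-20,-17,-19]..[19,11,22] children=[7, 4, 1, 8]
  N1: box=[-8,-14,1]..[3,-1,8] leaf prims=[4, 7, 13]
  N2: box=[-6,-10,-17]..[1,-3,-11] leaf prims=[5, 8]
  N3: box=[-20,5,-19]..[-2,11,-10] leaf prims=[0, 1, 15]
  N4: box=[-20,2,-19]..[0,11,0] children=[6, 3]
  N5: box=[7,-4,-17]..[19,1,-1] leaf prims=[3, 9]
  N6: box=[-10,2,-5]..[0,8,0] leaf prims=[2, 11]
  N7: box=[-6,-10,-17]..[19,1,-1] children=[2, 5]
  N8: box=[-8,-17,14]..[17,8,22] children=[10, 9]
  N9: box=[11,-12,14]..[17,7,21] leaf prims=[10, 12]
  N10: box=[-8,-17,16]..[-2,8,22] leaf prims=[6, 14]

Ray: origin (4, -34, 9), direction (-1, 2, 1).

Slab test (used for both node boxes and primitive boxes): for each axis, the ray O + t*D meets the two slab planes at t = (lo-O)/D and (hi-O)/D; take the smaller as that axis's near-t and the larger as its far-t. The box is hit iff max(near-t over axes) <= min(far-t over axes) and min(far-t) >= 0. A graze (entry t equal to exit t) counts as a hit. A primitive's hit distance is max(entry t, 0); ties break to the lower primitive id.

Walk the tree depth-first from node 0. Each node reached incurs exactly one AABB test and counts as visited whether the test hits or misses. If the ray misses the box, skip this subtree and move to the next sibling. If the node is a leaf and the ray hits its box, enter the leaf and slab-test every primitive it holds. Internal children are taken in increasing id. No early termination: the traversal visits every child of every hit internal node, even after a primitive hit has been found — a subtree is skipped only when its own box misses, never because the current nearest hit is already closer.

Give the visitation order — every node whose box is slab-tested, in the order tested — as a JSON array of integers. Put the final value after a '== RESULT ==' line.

Walk:
N0 x:[-15,24] y:[17/2,45/2] z:[-28,13] -> hit [17/2,13], descend [1, 4, 7, 8]
  N1 x:[1,12] y:[10,33/2] z:[-8,-1] -> miss, prune
  N4 x:[4,24] y:[18,45/2] z:[-28,-9] -> miss, prune
  N7 x:[-15,10] y:[12,35/2] z:[-26,-10] -> miss, prune
  N8 x:[-13,12] y:[17/2,21] z:[5,13] -> hit [17/2,12], descend [9, 10]
    N9 x:[-13,-7] y:[11,41/2] z:[5,12] -> miss, prune
    N10 x:[6,12] y:[17/2,21] z:[7,13] -> hit [17/2,12] leaf, test {P6(miss), P14@t=9}

7 AABB tests over nodes [0, 1, 4, 7, 8, 9, 10]; 1 leaf entered; closest P14.

== RESULT ==
[0, 1, 4, 7, 8, 9, 10]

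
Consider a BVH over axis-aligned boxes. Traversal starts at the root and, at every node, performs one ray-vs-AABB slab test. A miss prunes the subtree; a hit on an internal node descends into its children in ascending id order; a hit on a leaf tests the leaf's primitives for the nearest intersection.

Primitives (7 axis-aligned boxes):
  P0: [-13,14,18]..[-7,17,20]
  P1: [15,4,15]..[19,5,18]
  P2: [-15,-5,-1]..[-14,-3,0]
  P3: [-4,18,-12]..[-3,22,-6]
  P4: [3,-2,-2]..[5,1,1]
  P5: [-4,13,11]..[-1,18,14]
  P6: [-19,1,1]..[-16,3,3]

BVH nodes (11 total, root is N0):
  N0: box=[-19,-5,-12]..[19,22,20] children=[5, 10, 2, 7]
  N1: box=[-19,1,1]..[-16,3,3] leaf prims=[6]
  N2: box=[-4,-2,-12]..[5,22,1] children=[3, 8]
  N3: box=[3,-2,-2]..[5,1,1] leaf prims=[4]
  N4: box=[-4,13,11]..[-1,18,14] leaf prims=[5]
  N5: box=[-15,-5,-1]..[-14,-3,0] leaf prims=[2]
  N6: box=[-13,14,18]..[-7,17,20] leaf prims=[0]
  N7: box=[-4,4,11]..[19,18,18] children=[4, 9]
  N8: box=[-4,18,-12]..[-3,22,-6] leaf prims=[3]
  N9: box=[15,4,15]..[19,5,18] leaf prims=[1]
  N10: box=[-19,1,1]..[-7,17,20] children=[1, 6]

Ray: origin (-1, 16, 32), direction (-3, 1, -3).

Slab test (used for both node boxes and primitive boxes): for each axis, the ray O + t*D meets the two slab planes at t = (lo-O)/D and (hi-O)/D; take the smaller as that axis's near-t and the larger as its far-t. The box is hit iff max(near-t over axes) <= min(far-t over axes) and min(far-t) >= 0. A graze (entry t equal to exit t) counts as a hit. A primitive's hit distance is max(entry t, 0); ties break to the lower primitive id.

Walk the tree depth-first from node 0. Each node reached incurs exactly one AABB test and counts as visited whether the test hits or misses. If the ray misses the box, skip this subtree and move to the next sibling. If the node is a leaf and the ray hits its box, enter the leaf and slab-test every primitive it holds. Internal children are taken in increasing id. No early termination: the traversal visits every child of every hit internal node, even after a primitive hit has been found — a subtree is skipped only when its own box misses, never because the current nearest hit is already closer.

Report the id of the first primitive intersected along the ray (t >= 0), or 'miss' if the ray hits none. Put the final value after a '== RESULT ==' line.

Trace the traversal:
N0 x:[-20/3,6] y:[-21,6] z:[4,44/3] -> hit [4,6], descend [2, 5, 7, 10]
  N2 x:[-2,1] y:[-18,6] z:[31/3,44/3] -> miss, prune
  N5 x:[13/3,14/3] y:[-21,-19] z:[32/3,11] -> miss, prune
  N7 x:[-20/3,1] y:[-12,2] z:[14/3,7] -> miss, prune
  N10 x:[2,6] y:[-15,1] z:[4,31/3] -> miss, prune

5 AABB tests over nodes [0, 2, 5, 7, 10]; 0 leaves entered; closest miss.

== RESULT ==
miss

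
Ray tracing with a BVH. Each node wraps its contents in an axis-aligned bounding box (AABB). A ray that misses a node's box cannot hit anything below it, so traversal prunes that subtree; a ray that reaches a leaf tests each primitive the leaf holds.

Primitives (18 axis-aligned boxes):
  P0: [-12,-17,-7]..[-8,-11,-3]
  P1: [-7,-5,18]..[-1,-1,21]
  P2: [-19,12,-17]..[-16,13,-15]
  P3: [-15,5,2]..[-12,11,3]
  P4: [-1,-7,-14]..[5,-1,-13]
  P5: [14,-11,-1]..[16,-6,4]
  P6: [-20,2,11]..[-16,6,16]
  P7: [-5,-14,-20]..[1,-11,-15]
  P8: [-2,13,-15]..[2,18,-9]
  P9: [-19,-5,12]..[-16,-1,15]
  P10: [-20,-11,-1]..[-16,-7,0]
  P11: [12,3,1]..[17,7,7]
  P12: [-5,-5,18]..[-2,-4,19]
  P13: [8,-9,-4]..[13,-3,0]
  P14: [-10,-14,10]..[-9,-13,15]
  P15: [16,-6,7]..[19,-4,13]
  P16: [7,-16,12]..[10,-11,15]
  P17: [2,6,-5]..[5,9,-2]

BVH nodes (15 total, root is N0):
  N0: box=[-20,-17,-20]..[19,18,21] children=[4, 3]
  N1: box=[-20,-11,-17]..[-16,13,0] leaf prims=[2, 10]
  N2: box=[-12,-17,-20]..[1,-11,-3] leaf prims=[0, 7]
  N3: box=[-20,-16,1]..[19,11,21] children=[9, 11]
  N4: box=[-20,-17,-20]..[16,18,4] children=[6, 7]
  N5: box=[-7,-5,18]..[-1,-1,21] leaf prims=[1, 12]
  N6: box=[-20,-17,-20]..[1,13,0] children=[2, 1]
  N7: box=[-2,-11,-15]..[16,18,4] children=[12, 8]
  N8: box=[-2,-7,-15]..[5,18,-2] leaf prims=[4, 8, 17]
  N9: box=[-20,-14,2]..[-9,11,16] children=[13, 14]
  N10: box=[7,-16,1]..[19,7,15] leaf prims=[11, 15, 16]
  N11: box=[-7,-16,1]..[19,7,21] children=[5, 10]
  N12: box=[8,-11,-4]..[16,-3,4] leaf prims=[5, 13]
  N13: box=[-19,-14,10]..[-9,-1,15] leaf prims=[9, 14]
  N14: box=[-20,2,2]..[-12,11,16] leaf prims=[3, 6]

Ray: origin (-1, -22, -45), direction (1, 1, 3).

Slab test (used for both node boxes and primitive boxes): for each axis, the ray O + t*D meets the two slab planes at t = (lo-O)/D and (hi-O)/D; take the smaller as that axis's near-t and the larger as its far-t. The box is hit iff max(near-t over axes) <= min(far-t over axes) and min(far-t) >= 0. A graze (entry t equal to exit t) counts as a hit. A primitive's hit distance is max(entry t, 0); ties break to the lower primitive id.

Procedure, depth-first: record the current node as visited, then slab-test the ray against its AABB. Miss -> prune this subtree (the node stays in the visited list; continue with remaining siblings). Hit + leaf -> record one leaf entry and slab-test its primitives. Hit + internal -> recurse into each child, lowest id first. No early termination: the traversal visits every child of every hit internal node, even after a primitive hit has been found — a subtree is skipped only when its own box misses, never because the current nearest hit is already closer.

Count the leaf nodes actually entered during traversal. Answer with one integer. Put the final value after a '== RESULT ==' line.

Traverse from the root:
N0 x:[-19,20] y:[5,40] z:[25/3,22] -> hit [25/3,20], descend [3, 4]
  N3 x:[-19,20] y:[6,33] z:[46/3,22] -> hit [46/3,20], descend [9, 11]
    N9 x:[-19,-8] y:[8,33] z:[47/3,61/3] -> miss, prune
    N11 x:[-6,20] y:[6,29] z:[46/3,22] -> hit [46/3,20], descend [5, 10]
      N5 x:[-6,0] y:[17,21] z:[21,22] -> miss, prune
      N10 x:[8,20] y:[6,29] z:[46/3,20] -> hit [46/3,20] leaf, test {P11(miss), P15@t=52/3, P16(miss)}
  N4 x:[-19,17] y:[5,40] z:[25/3,49/3] -> hit [25/3,49/3], descend [6, 7]
    N6 x:[-19,2] y:[5,35] z:[25/3,15] -> miss, prune
    N7 x:[-1,17] y:[11,40] z:[10,49/3] -> hit [11,49/3], descend [8, 12]
      N8 x:[-1,6] y:[15,40] z:[10,43/3] -> miss, prune
      N12 x:[9,17] y:[11,19] z:[41/3,49/3] -> hit [41/3,49/3] leaf, test {P5@t=15, P13@t=41/3}

Summary -> nodes [0, 3, 9, 11, 5, 10, 4, 6, 7, 8, 12]; box-tests=11; leaf-entries=2; first=P13

== RESULT ==
2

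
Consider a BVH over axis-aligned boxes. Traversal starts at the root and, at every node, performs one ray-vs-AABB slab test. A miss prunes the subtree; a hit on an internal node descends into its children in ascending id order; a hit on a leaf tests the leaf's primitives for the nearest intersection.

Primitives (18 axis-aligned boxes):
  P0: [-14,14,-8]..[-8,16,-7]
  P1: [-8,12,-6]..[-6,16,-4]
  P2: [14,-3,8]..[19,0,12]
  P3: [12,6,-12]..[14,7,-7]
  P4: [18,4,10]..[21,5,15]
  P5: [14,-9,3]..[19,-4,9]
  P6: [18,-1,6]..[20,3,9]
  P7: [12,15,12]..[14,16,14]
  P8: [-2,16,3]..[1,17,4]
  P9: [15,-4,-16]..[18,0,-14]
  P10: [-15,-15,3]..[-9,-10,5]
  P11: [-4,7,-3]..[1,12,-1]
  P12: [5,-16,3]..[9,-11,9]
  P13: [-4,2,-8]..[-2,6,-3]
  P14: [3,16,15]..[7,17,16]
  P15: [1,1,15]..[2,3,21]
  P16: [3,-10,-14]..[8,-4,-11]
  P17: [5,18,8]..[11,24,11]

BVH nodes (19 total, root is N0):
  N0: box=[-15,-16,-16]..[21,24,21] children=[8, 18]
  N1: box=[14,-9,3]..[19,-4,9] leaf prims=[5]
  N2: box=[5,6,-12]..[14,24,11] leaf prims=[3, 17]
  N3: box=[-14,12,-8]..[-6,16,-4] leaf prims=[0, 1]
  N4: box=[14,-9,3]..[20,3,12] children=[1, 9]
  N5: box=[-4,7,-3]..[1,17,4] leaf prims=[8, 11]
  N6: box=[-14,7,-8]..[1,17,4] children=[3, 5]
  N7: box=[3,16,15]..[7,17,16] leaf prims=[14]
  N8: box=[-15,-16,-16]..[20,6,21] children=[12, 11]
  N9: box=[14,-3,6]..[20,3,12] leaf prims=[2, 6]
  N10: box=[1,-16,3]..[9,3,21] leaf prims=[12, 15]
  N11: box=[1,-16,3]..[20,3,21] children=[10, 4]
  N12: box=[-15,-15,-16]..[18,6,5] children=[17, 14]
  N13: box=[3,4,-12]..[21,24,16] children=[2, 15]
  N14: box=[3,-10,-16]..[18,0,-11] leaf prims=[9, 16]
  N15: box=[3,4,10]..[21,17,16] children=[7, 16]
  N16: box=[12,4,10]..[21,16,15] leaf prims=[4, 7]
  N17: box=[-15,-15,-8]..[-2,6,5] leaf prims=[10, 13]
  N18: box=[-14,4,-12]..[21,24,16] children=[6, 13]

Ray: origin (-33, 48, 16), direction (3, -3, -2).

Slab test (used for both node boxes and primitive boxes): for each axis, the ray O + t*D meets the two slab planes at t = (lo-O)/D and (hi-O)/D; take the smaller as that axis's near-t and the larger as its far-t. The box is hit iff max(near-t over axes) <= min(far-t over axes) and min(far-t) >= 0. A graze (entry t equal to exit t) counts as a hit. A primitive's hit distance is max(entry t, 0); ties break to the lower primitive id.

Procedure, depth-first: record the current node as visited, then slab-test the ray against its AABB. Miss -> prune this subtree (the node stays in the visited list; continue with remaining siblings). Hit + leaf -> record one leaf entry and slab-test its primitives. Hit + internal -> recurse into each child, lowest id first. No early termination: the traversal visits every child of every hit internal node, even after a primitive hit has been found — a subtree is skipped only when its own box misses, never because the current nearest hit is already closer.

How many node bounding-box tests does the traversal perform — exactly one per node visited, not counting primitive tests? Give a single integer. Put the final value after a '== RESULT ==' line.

Walk:
N0 x:[6,18] y:[8,64/3] z:[-5/2,16] -> hit [8,16], descend [8, 18]
  N8 x:[6,53/3] y:[14,64/3] z:[-5/2,16] -> hit [14,16], descend [11, 12]
    N11 x:[34/3,53/3] y:[15,64/3] z:[-5/2,13/2] -> miss, prune
    N12 x:[6,17] y:[14,21] z:[11/2,16] -> hit [14,16], descend [14, 17]
      N14 x:[12,17] y:[16,58/3] z:[27/2,16] -> hit [16,16] leaf, test {P9@t=16, P16(miss)}
      N17 x:[6,31/3] y:[14,21] z:[11/2,12] -> miss, prune
  N18 x:[19/3,18] y:[8,44/3] z:[0,14] -> hit [8,14], descend [6, 13]
    N6 x:[19/3,34/3] y:[31/3,41/3] z:[6,12] -> hit [31/3,34/3], descend [3, 5]
      N3 x:[19/3,9] y:[32/3,12] z:[10,12] -> miss, prune
      N5 x:[29/3,34/3] y:[31/3,41/3] z:[6,19/2] -> miss, prune
    N13 x:[12,18] y:[8,44/3] z:[0,14] -> hit [12,14], descend [2, 15]
      N2 x:[38/3,47/3] y:[8,14] z:[5/2,14] -> hit [38/3,14] leaf, test {P3(miss), P17(miss)}
      N15 x:[12,18] y:[31/3,44/3] z:[0,3] -> miss, prune

13 AABB tests over nodes [0, 8, 11, 12, 14, 17, 18, 6, 3, 5, 13, 2, 15]; 2 leaves entered; closest P9.

== RESULT ==
13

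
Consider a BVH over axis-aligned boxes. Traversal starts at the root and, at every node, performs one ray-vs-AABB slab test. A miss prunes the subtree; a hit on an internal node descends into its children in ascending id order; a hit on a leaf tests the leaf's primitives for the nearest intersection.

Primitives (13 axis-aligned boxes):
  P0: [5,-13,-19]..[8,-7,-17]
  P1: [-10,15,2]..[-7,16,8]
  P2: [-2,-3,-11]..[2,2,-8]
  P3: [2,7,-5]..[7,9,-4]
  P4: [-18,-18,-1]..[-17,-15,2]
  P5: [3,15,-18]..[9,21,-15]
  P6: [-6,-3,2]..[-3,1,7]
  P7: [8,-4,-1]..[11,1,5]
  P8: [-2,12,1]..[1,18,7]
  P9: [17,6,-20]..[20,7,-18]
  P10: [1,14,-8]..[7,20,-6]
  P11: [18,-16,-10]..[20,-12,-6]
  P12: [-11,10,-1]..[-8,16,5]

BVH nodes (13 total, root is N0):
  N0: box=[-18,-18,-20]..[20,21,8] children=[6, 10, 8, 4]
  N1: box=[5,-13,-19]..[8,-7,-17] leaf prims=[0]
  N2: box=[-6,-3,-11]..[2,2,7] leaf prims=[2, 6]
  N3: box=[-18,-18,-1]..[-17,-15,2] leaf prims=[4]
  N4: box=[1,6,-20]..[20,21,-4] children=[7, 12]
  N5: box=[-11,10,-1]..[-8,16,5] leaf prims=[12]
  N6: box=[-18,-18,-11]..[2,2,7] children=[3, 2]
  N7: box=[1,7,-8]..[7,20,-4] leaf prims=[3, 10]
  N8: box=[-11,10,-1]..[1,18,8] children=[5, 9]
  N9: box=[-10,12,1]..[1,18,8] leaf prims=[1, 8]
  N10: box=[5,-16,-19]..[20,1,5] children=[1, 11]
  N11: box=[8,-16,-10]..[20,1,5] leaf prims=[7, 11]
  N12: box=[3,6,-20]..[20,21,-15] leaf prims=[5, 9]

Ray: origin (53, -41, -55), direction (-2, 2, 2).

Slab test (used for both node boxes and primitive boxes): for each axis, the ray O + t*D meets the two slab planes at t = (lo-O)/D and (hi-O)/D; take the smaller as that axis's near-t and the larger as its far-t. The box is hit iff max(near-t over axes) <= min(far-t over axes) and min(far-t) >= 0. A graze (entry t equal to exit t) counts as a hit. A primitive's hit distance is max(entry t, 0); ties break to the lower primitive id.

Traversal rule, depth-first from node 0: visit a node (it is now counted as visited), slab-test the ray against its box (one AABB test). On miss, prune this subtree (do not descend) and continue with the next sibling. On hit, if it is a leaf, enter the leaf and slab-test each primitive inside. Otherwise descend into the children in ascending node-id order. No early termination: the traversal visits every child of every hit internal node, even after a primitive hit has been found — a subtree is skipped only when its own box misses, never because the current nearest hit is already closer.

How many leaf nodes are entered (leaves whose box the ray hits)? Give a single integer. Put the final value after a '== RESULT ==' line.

Traverse from the root:
N0 x:[33/2,71/2] y:[23/2,31] z:[35/2,63/2] -> hit [35/2,31], descend [4, 6, 8, 10]
  N4 x:[33/2,26] y:[47/2,31] z:[35/2,51/2] -> hit [47/2,51/2], descend [7, 12]
    N7 x:[23,26] y:[24,61/2] z:[47/2,51/2] -> hit [24,51/2] leaf, test {P3@t=25, P10(miss)}
    N12 x:[33/2,25] y:[47/2,31] z:[35/2,20] -> miss, prune
  N6 x:[51/2,71/2] y:[23/2,43/2] z:[22,31] -> miss, prune
  N8 x:[26,32] y:[51/2,59/2] z:[27,63/2] -> hit [27,59/2], descend [5, 9]
    N5 x:[61/2,32] y:[51/2,57/2] z:[27,30] -> miss, prune
    N9 x:[26,63/2] y:[53/2,59/2] z:[28,63/2] -> hit [28,59/2] leaf, test {P1(miss), P8(miss)}
  N10 x:[33/2,24] y:[25/2,21] z:[18,30] -> hit [18,21], descend [1, 11]
    N1 x:[45/2,24] y:[14,17] z:[18,19] -> miss, prune
    N11 x:[33/2,45/2] y:[25/2,21] z:[45/2,30] -> miss, prune

Visited [0, 4, 7, 12, 6, 8, 5, 9, 10, 1, 11]. Tests: 11 box, 2 leaf. Nearest: P3.

== RESULT ==
2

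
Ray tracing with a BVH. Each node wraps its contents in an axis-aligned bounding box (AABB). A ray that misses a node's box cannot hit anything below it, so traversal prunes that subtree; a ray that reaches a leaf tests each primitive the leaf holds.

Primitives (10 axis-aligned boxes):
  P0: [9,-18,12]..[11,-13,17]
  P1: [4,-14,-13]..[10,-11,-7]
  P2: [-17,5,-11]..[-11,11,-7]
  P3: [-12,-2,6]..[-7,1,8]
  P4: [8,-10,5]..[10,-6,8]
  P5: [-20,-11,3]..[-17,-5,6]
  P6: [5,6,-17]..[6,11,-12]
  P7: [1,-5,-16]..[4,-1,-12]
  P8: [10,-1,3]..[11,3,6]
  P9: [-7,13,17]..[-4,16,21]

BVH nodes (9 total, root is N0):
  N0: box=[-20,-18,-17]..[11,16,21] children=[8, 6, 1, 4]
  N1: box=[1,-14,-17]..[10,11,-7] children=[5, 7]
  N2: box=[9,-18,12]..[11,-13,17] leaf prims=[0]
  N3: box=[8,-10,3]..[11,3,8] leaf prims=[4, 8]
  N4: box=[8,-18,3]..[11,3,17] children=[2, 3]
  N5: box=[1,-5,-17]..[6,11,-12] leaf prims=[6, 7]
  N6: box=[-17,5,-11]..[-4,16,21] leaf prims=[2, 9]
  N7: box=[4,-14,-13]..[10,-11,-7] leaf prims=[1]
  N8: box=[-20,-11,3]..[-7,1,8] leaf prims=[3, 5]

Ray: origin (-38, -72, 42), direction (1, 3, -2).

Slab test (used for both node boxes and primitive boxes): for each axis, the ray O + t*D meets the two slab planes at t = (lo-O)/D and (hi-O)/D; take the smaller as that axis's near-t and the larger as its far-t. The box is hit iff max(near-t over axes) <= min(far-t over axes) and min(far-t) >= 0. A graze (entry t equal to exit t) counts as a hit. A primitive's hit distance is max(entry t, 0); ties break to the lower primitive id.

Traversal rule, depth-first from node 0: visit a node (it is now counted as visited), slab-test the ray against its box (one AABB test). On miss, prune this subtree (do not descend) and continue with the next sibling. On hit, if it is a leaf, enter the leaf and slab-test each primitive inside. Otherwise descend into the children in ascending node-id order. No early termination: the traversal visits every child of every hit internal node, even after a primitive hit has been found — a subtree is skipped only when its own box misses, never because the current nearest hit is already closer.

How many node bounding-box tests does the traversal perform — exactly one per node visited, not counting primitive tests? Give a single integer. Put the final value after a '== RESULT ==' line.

Trace the traversal:
N0 x:[18,49] y:[18,88/3] z:[21/2,59/2] -> hit [18,88/3], descend [1, 4, 6, 8]
  N1 x:[39,48] y:[58/3,83/3] z:[49/2,59/2] -> miss, prune
  N4 x:[46,49] y:[18,25] z:[25/2,39/2] -> miss, prune
  N6 x:[21,34] y:[77/3,88/3] z:[21/2,53/2] -> hit [77/3,53/2] leaf, test {P2@t=77/3, P9(miss)}
  N8 x:[18,31] y:[61/3,73/3] z:[17,39/2] -> miss, prune

Visited [0, 1, 4, 6, 8]. Tests: 5 box, 1 leaf. Nearest: P2.

== RESULT ==
5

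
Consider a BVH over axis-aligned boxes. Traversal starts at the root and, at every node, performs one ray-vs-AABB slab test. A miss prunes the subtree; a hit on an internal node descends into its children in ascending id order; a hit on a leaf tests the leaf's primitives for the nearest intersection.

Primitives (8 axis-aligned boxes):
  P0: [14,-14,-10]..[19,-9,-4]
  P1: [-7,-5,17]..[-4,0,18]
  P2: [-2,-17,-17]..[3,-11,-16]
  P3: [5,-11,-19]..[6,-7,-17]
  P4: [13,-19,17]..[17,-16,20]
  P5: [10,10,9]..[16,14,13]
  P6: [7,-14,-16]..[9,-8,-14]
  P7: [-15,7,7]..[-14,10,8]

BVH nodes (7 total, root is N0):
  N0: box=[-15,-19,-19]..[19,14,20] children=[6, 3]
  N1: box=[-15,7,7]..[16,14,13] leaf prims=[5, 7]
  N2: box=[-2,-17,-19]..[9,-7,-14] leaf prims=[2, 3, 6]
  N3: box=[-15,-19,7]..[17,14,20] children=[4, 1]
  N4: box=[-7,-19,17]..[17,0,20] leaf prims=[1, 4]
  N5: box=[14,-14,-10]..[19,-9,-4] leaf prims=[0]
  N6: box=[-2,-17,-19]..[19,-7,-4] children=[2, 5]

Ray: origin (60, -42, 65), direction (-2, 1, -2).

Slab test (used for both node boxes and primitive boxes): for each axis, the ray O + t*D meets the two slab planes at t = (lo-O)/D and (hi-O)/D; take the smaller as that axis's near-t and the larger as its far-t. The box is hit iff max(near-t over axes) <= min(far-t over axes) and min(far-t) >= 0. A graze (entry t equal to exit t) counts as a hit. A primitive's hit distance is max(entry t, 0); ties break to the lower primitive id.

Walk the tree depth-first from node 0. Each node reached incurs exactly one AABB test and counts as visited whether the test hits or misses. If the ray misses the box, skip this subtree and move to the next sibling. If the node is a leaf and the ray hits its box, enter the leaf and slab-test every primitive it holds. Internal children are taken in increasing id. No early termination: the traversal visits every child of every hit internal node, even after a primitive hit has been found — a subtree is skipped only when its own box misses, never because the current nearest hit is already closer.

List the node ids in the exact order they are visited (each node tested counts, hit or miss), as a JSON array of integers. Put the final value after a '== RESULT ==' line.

Traverse from the root:
N0 x:[41/2,75/2] y:[23,56] z:[45/2,42] -> hit [23,75/2], descend [3, 6]
  N3 x:[43/2,75/2] y:[23,56] z:[45/2,29] -> hit [23,29], descend [1, 4]
    N1 x:[22,75/2] y:[49,56] z:[26,29] -> miss, prune
    N4 x:[43/2,67/2] y:[23,42] z:[45/2,24] -> hit [23,24] leaf, test {P1(miss), P4@t=23}
  N6 x:[41/2,31] y:[25,35] z:[69/2,42] -> miss, prune

5 AABB tests over nodes [0, 3, 1, 4, 6]; 1 leaf entered; closest P4.

== RESULT ==
[0, 3, 1, 4, 6]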